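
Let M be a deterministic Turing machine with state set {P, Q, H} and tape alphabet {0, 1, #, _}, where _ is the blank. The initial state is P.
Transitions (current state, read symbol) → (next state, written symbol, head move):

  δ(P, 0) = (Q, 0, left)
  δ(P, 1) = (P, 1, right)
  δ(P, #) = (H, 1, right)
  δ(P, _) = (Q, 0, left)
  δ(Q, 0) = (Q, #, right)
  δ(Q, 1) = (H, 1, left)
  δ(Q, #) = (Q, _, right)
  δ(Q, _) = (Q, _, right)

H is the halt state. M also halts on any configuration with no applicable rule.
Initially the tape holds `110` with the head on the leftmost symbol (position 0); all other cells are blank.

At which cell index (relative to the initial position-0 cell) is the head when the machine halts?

0

P | [1]10   read 1 → write 1, move right, go to P
P | 1[1]0   read 1 → write 1, move right, go to P
P | 11[0]   read 0 → write 0, move left, go to Q
Q | 1[1]0   read 1 → write 1, move left, go to H
H | [1]10
At halt the head is at cell 0.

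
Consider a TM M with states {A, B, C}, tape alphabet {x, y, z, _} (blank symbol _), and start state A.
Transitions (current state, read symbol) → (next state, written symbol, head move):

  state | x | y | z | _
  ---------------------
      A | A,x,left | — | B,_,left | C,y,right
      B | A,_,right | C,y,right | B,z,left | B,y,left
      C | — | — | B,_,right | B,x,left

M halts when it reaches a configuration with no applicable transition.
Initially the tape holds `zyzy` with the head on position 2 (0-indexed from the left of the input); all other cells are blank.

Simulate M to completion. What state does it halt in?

C

state=A head=2 tape=zy[z]y   (A,z)→(B,_,left)
state=B head=1 tape=z[y]_y   (B,y)→(C,y,right)
state=C head=2 tape=zy[_]y   (C,_)→(B,x,left)
state=B head=1 tape=z[y]xy   (B,y)→(C,y,right)
state=C head=2 tape=zy[x]y
No transition is defined for (C, x); M halts in state C.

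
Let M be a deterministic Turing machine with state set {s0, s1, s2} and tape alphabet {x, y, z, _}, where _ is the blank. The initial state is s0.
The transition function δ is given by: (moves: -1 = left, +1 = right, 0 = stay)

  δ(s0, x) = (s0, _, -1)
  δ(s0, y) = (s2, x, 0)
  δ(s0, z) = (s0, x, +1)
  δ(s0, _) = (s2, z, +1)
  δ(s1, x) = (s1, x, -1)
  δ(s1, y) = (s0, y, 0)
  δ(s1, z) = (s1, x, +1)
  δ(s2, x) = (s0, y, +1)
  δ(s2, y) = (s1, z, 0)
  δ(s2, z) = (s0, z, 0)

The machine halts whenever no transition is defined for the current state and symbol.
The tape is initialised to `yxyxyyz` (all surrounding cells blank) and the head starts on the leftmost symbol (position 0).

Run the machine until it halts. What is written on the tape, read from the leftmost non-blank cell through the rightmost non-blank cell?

state=s0 head=0 tape=[y]xyxyyz__   (s0,y)→(s2,x,0)
state=s2 head=0 tape=[x]xyxyyz__   (s2,x)→(s0,y,+1)
state=s0 head=1 tape=y[x]yxyyz__   (s0,x)→(s0,_,-1)
state=s0 head=0 tape=[y]_yxyyz__   (s0,y)→(s2,x,0)
state=s2 head=0 tape=[x]_yxyyz__   (s2,x)→(s0,y,+1)
state=s0 head=1 tape=y[_]yxyyz__   (s0,_)→(s2,z,+1)
state=s2 head=2 tape=yz[y]xyyz__   (s2,y)→(s1,z,0)
state=s1 head=2 tape=yz[z]xyyz__   (s1,z)→(s1,x,+1)
state=s1 head=3 tape=yzx[x]yyz__   (s1,x)→(s1,x,-1)
state=s1 head=2 tape=yz[x]xyyz__   (s1,x)→(s1,x,-1)
state=s1 head=1 tape=y[z]xxyyz__   (s1,z)→(s1,x,+1)
state=s1 head=2 tape=yx[x]xyyz__   (s1,x)→(s1,x,-1)
state=s1 head=1 tape=y[x]xxyyz__   (s1,x)→(s1,x,-1)
state=s1 head=0 tape=[y]xxxyyz__   (s1,y)→(s0,y,0)
state=s0 head=0 tape=[y]xxxyyz__   (s0,y)→(s2,x,0)
state=s2 head=0 tape=[x]xxxyyz__   (s2,x)→(s0,y,+1)
state=s0 head=1 tape=y[x]xxyyz__   (s0,x)→(s0,_,-1)
state=s0 head=0 tape=[y]_xxyyz__   (s0,y)→(s2,x,0)
state=s2 head=0 tape=[x]_xxyyz__   (s2,x)→(s0,y,+1)
state=s0 head=1 tape=y[_]xxyyz__   (s0,_)→(s2,z,+1)
state=s2 head=2 tape=yz[x]xyyz__   (s2,x)→(s0,y,+1)
state=s0 head=3 tape=yzy[x]yyz__   (s0,x)→(s0,_,-1)
state=s0 head=2 tape=yz[y]_yyz__   (s0,y)→(s2,x,0)
state=s2 head=2 tape=yz[x]_yyz__   (s2,x)→(s0,y,+1)
state=s0 head=3 tape=yzy[_]yyz__   (s0,_)→(s2,z,+1)
state=s2 head=4 tape=yzyz[y]yz__   (s2,y)→(s1,z,0)
state=s1 head=4 tape=yzyz[z]yz__   (s1,z)→(s1,x,+1)
state=s1 head=5 tape=yzyzx[y]z__   (s1,y)→(s0,y,0)
state=s0 head=5 tape=yzyzx[y]z__   (s0,y)→(s2,x,0)
state=s2 head=5 tape=yzyzx[x]z__   (s2,x)→(s0,y,+1)
state=s0 head=6 tape=yzyzxy[z]__   (s0,z)→(s0,x,+1)
state=s0 head=7 tape=yzyzxyx[_]_   (s0,_)→(s2,z,+1)
state=s2 head=8 tape=yzyzxyxz[_]
The non-blank tape span at halt is yzyzxyxz.

yzyzxyxz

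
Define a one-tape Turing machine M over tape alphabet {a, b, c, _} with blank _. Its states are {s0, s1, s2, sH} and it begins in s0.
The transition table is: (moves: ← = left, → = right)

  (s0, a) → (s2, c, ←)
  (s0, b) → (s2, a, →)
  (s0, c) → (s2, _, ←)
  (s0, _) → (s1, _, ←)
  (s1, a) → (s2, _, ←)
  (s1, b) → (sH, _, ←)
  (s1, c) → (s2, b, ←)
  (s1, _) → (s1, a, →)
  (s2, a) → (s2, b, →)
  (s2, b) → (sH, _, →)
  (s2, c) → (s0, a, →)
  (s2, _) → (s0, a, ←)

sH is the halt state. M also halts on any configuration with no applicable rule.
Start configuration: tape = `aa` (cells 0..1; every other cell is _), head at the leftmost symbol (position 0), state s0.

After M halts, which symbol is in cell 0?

s0 | ___[a]a_   read a → write c, move ←, go to s2
s2 | __[_]ca_   read _ → write a, move ←, go to s0
s0 | _[_]aca_   read _ → write _, move ←, go to s1
s1 | [_]_aca_   read _ → write a, move →, go to s1
s1 | a[_]aca_   read _ → write a, move →, go to s1
s1 | aa[a]ca_   read a → write _, move ←, go to s2
s2 | a[a]_ca_   read a → write b, move →, go to s2
s2 | ab[_]ca_   read _ → write a, move ←, go to s0
s0 | a[b]aca_   read b → write a, move →, go to s2
s2 | aa[a]ca_   read a → write b, move →, go to s2
s2 | aab[c]a_   read c → write a, move →, go to s0
s0 | aaba[a]_   read a → write c, move ←, go to s2
s2 | aab[a]c_   read a → write b, move →, go to s2
s2 | aabb[c]_   read c → write a, move →, go to s0
s0 | aabba[_]   read _ → write _, move ←, go to s1
s1 | aabb[a]_   read a → write _, move ←, go to s2
s2 | aab[b]__   read b → write _, move →, go to sH
sH | aab_[_]_
Cell 0 holds _ when M halts.

_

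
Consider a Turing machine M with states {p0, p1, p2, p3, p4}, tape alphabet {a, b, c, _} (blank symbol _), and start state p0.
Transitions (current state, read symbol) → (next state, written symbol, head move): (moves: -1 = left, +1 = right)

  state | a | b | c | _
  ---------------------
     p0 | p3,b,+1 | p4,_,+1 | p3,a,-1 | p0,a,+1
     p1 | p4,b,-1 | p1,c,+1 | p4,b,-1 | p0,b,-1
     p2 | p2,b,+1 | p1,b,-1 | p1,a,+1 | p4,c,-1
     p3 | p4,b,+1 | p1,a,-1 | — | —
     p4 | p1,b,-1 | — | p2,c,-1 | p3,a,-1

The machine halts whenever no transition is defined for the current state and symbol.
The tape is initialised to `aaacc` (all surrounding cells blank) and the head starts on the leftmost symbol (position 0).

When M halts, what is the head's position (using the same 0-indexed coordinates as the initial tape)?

p0 | ___[a]aacc   read a → write b, move +1, go to p3
p3 | ___b[a]acc   read a → write b, move +1, go to p4
p4 | ___bb[a]cc   read a → write b, move -1, go to p1
p1 | ___b[b]bcc   read b → write c, move +1, go to p1
p1 | ___bc[b]cc   read b → write c, move +1, go to p1
p1 | ___bcc[c]c   read c → write b, move -1, go to p4
p4 | ___bc[c]bc   read c → write c, move -1, go to p2
p2 | ___b[c]cbc   read c → write a, move +1, go to p1
p1 | ___ba[c]bc   read c → write b, move -1, go to p4
p4 | ___b[a]bbc   read a → write b, move -1, go to p1
p1 | ___[b]bbbc   read b → write c, move +1, go to p1
p1 | ___c[b]bbc   read b → write c, move +1, go to p1
p1 | ___cc[b]bc   read b → write c, move +1, go to p1
p1 | ___ccc[b]c   read b → write c, move +1, go to p1
p1 | ___cccc[c]   read c → write b, move -1, go to p4
p4 | ___ccc[c]b   read c → write c, move -1, go to p2
p2 | ___cc[c]cb   read c → write a, move +1, go to p1
p1 | ___cca[c]b   read c → write b, move -1, go to p4
p4 | ___cc[a]bb   read a → write b, move -1, go to p1
p1 | ___c[c]bbb   read c → write b, move -1, go to p4
p4 | ___[c]bbbb   read c → write c, move -1, go to p2
p2 | __[_]cbbbb   read _ → write c, move -1, go to p4
p4 | _[_]ccbbbb   read _ → write a, move -1, go to p3
p3 | [_]accbbbb
At halt the head is at cell -3.

-3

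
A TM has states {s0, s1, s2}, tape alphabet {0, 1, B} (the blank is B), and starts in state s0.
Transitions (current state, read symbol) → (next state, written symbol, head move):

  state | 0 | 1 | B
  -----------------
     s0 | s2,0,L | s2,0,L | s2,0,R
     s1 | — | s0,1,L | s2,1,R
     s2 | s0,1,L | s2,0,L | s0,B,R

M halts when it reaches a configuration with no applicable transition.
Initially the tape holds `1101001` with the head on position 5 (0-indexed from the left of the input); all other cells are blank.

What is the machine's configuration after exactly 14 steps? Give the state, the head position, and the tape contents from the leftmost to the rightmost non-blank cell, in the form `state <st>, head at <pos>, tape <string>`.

state s2, head at -1, tape 0010101

s0 | B11010[0]1   read 0 → write 0, move L, go to s2
s2 | B1101[0]01   read 0 → write 1, move L, go to s0
s0 | B110[1]101   read 1 → write 0, move L, go to s2
s2 | B11[0]0101   read 0 → write 1, move L, go to s0
s0 | B1[1]10101   read 1 → write 0, move L, go to s2
s2 | B[1]010101   read 1 → write 0, move L, go to s2
s2 | [B]0010101   read B → write B, move R, go to s0
s0 | B[0]010101   read 0 → write 0, move L, go to s2
s2 | [B]0010101   read B → write B, move R, go to s0
s0 | B[0]010101   read 0 → write 0, move L, go to s2
s2 | [B]0010101   read B → write B, move R, go to s0
s0 | B[0]010101   read 0 → write 0, move L, go to s2
s2 | [B]0010101   read B → write B, move R, go to s0
s0 | B[0]010101   read 0 → write 0, move L, go to s2
s2 | [B]0010101
After 14 steps: state s2, head at -1, tape 0010101.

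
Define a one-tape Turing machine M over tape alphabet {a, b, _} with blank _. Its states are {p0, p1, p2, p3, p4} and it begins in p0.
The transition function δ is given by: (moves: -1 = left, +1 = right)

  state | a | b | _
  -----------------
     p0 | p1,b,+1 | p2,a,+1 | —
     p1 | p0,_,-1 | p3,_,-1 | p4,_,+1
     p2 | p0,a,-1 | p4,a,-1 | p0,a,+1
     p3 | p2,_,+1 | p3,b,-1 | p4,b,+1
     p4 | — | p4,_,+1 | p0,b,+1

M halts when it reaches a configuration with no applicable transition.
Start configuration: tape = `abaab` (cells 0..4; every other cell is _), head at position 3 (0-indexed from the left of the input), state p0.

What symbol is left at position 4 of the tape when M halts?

_

p0 | aba[a]b__   read a → write b, move +1, go to p1
p1 | abab[b]__   read b → write _, move -1, go to p3
p3 | aba[b]___   read b → write b, move -1, go to p3
p3 | ab[a]b___   read a → write _, move +1, go to p2
p2 | ab_[b]___   read b → write a, move -1, go to p4
p4 | ab[_]a___   read _ → write b, move +1, go to p0
p0 | abb[a]___   read a → write b, move +1, go to p1
p1 | abbb[_]__   read _ → write _, move +1, go to p4
p4 | abbb_[_]_   read _ → write b, move +1, go to p0
p0 | abbb_b[_]
Cell 4 holds _ when M halts.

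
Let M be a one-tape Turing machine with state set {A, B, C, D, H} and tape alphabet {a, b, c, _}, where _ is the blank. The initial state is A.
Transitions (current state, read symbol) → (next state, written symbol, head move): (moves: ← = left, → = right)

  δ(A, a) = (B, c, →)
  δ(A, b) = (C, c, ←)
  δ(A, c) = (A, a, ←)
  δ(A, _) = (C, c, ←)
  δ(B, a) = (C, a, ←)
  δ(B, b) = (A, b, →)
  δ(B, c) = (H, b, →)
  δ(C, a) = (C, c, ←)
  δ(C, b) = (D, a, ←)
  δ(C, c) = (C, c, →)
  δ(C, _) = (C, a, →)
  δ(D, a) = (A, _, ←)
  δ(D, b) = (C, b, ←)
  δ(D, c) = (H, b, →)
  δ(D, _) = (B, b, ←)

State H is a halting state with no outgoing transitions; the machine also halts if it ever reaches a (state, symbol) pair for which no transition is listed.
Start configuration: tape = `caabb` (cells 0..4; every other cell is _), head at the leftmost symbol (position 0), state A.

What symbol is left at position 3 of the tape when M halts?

A | __[c]aabb   read c → write a, move ←, go to A
A | _[_]aaabb   read _ → write c, move ←, go to C
C | [_]caaabb   read _ → write a, move →, go to C
C | a[c]aaabb   read c → write c, move →, go to C
C | ac[a]aabb   read a → write c, move ←, go to C
C | a[c]caabb   read c → write c, move →, go to C
C | ac[c]aabb   read c → write c, move →, go to C
C | acc[a]abb   read a → write c, move ←, go to C
C | ac[c]cabb   read c → write c, move →, go to C
C | acc[c]abb   read c → write c, move →, go to C
C | accc[a]bb   read a → write c, move ←, go to C
C | acc[c]cbb   read c → write c, move →, go to C
C | accc[c]bb   read c → write c, move →, go to C
C | acccc[b]b   read b → write a, move ←, go to D
D | accc[c]ab   read c → write b, move →, go to H
H | acccb[a]b
Cell 3 holds a when M halts.

a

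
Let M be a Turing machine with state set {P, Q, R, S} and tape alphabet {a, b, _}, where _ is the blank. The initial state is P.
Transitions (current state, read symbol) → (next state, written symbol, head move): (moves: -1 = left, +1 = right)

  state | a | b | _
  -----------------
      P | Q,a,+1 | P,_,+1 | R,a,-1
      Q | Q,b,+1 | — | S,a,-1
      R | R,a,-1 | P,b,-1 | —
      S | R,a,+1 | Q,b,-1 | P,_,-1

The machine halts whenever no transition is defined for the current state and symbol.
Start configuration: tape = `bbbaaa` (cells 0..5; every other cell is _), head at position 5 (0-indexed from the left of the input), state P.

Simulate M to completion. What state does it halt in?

Q

state=P head=5 tape=bbbaa[a]__   (P,a)→(Q,a,+1)
state=Q head=6 tape=bbbaaa[_]_   (Q,_)→(S,a,-1)
state=S head=5 tape=bbbaa[a]a_   (S,a)→(R,a,+1)
state=R head=6 tape=bbbaaa[a]_   (R,a)→(R,a,-1)
state=R head=5 tape=bbbaa[a]a_   (R,a)→(R,a,-1)
state=R head=4 tape=bbba[a]aa_   (R,a)→(R,a,-1)
state=R head=3 tape=bbb[a]aaa_   (R,a)→(R,a,-1)
state=R head=2 tape=bb[b]aaaa_   (R,b)→(P,b,-1)
state=P head=1 tape=b[b]baaaa_   (P,b)→(P,_,+1)
state=P head=2 tape=b_[b]aaaa_   (P,b)→(P,_,+1)
state=P head=3 tape=b__[a]aaa_   (P,a)→(Q,a,+1)
state=Q head=4 tape=b__a[a]aa_   (Q,a)→(Q,b,+1)
state=Q head=5 tape=b__ab[a]a_   (Q,a)→(Q,b,+1)
state=Q head=6 tape=b__abb[a]_   (Q,a)→(Q,b,+1)
state=Q head=7 tape=b__abbb[_]   (Q,_)→(S,a,-1)
state=S head=6 tape=b__abb[b]a   (S,b)→(Q,b,-1)
state=Q head=5 tape=b__ab[b]ba
No transition is defined for (Q, b); M halts in state Q.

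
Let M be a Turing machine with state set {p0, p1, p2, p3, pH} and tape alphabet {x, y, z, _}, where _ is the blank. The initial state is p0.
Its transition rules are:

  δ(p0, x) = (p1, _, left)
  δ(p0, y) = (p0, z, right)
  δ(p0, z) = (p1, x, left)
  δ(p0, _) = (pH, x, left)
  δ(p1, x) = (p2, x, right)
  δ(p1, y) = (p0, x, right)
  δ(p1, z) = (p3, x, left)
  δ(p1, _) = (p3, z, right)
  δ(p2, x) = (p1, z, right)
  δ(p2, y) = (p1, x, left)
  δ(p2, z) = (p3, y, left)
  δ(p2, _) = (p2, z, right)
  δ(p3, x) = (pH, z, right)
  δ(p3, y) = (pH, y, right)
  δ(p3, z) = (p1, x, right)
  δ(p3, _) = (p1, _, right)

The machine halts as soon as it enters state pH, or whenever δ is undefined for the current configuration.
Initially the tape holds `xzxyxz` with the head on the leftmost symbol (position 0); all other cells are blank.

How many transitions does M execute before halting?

p0 | _[x]zxyxz_   read x → write _, move left, go to p1
p1 | [_]_zxyxz_   read _ → write z, move right, go to p3
p3 | z[_]zxyxz_   read _ → write _, move right, go to p1
p1 | z_[z]xyxz_   read z → write x, move left, go to p3
p3 | z[_]xxyxz_   read _ → write _, move right, go to p1
p1 | z_[x]xyxz_   read x → write x, move right, go to p2
p2 | z_x[x]yxz_   read x → write z, move right, go to p1
p1 | z_xz[y]xz_   read y → write x, move right, go to p0
p0 | z_xzx[x]z_   read x → write _, move left, go to p1
p1 | z_xz[x]_z_   read x → write x, move right, go to p2
p2 | z_xzx[_]z_   read _ → write z, move right, go to p2
p2 | z_xzxz[z]_   read z → write y, move left, go to p3
p3 | z_xzx[z]y_   read z → write x, move right, go to p1
p1 | z_xzxx[y]_   read y → write x, move right, go to p0
p0 | z_xzxxx[_]   read _ → write x, move left, go to pH
pH | z_xzxx[x]x
M halts after 15 transitions.

15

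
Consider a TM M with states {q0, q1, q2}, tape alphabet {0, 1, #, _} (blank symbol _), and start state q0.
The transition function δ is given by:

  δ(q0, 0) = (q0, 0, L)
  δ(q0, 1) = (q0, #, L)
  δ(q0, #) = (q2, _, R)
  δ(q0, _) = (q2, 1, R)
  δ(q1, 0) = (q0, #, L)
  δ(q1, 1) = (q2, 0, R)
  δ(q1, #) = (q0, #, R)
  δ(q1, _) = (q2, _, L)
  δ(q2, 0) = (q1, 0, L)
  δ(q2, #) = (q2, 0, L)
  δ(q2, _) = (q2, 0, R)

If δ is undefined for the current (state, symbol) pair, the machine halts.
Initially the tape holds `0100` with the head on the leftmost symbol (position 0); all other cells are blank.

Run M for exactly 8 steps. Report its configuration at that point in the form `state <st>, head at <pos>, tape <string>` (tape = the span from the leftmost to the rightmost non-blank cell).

q0 | __[0]100   read 0 → write 0, move L, go to q0
q0 | _[_]0100   read _ → write 1, move R, go to q2
q2 | _1[0]100   read 0 → write 0, move L, go to q1
q1 | _[1]0100   read 1 → write 0, move R, go to q2
q2 | _0[0]100   read 0 → write 0, move L, go to q1
q1 | _[0]0100   read 0 → write #, move L, go to q0
q0 | [_]#0100   read _ → write 1, move R, go to q2
q2 | 1[#]0100   read # → write 0, move L, go to q2
q2 | [1]00100
After 8 steps: state q2, head at -2, tape 100100.

state q2, head at -2, tape 100100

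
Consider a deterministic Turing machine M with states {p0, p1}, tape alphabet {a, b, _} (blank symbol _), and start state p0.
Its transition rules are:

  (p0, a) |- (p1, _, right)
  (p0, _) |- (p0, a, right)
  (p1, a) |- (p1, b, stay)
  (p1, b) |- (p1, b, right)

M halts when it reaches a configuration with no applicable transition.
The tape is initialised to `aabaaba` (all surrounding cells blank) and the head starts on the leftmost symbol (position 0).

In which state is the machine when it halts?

state=p0 head=0 tape=[a]abaaba_   (p0,a)→(p1,_,right)
state=p1 head=1 tape=_[a]baaba_   (p1,a)→(p1,b,stay)
state=p1 head=1 tape=_[b]baaba_   (p1,b)→(p1,b,right)
state=p1 head=2 tape=_b[b]aaba_   (p1,b)→(p1,b,right)
state=p1 head=3 tape=_bb[a]aba_   (p1,a)→(p1,b,stay)
state=p1 head=3 tape=_bb[b]aba_   (p1,b)→(p1,b,right)
state=p1 head=4 tape=_bbb[a]ba_   (p1,a)→(p1,b,stay)
state=p1 head=4 tape=_bbb[b]ba_   (p1,b)→(p1,b,right)
state=p1 head=5 tape=_bbbb[b]a_   (p1,b)→(p1,b,right)
state=p1 head=6 tape=_bbbbb[a]_   (p1,a)→(p1,b,stay)
state=p1 head=6 tape=_bbbbb[b]_   (p1,b)→(p1,b,right)
state=p1 head=7 tape=_bbbbbb[_]
No transition is defined for (p1, _); M halts in state p1.

p1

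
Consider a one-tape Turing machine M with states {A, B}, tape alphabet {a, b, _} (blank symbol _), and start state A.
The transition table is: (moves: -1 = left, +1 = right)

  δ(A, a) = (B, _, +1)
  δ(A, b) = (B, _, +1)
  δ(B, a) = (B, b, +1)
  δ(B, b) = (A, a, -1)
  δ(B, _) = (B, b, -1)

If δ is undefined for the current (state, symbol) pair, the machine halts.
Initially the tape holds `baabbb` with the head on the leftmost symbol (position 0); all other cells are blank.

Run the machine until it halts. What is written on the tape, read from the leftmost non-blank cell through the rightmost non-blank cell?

state=A head=0 tape=[b]aabbb_   (A,b)→(B,_,+1)
state=B head=1 tape=_[a]abbb_   (B,a)→(B,b,+1)
state=B head=2 tape=_b[a]bbb_   (B,a)→(B,b,+1)
state=B head=3 tape=_bb[b]bb_   (B,b)→(A,a,-1)
state=A head=2 tape=_b[b]abb_   (A,b)→(B,_,+1)
state=B head=3 tape=_b_[a]bb_   (B,a)→(B,b,+1)
state=B head=4 tape=_b_b[b]b_   (B,b)→(A,a,-1)
state=A head=3 tape=_b_[b]ab_   (A,b)→(B,_,+1)
state=B head=4 tape=_b__[a]b_   (B,a)→(B,b,+1)
state=B head=5 tape=_b__b[b]_   (B,b)→(A,a,-1)
state=A head=4 tape=_b__[b]a_   (A,b)→(B,_,+1)
state=B head=5 tape=_b___[a]_   (B,a)→(B,b,+1)
state=B head=6 tape=_b___b[_]   (B,_)→(B,b,-1)
state=B head=5 tape=_b___[b]b   (B,b)→(A,a,-1)
state=A head=4 tape=_b__[_]ab
The non-blank tape span at halt is b___ab.

b___ab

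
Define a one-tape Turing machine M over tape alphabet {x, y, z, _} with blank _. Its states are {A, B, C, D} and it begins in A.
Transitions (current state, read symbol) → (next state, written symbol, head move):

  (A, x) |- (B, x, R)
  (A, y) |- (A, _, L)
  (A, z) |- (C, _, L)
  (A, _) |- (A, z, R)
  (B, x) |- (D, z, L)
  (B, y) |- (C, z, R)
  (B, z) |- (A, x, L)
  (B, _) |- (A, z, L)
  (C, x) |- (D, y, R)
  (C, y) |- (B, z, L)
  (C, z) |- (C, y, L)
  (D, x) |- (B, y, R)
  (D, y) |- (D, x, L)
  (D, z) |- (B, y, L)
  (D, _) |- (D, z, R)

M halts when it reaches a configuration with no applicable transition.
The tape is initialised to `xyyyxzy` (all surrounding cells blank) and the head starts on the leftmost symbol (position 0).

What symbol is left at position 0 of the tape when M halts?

_

state=A head=0 tape=__[x]yyyxzy   (A,x)→(B,x,R)
state=B head=1 tape=__x[y]yyxzy   (B,y)→(C,z,R)
state=C head=2 tape=__xz[y]yxzy   (C,y)→(B,z,L)
state=B head=1 tape=__x[z]zyxzy   (B,z)→(A,x,L)
state=A head=0 tape=__[x]xzyxzy   (A,x)→(B,x,R)
state=B head=1 tape=__x[x]zyxzy   (B,x)→(D,z,L)
state=D head=0 tape=__[x]zzyxzy   (D,x)→(B,y,R)
state=B head=1 tape=__y[z]zyxzy   (B,z)→(A,x,L)
state=A head=0 tape=__[y]xzyxzy   (A,y)→(A,_,L)
state=A head=-1 tape=_[_]_xzyxzy   (A,_)→(A,z,R)
state=A head=0 tape=_z[_]xzyxzy   (A,_)→(A,z,R)
state=A head=1 tape=_zz[x]zyxzy   (A,x)→(B,x,R)
state=B head=2 tape=_zzx[z]yxzy   (B,z)→(A,x,L)
state=A head=1 tape=_zz[x]xyxzy   (A,x)→(B,x,R)
state=B head=2 tape=_zzx[x]yxzy   (B,x)→(D,z,L)
state=D head=1 tape=_zz[x]zyxzy   (D,x)→(B,y,R)
state=B head=2 tape=_zzy[z]yxzy   (B,z)→(A,x,L)
state=A head=1 tape=_zz[y]xyxzy   (A,y)→(A,_,L)
state=A head=0 tape=_z[z]_xyxzy   (A,z)→(C,_,L)
state=C head=-1 tape=_[z]__xyxzy   (C,z)→(C,y,L)
state=C head=-2 tape=[_]y__xyxzy
Cell 0 holds _ when M halts.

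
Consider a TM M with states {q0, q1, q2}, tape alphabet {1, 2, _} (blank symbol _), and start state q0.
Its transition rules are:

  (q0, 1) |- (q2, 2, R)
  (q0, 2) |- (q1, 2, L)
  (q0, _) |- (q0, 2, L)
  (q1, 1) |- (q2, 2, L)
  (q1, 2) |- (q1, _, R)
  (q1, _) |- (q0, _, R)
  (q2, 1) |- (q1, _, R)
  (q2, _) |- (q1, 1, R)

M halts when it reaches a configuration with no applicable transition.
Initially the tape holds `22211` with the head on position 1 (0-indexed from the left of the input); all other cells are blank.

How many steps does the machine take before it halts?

15

state=q0 head=1 tape=2[2]211__   (q0,2)→(q1,2,L)
state=q1 head=0 tape=[2]2211__   (q1,2)→(q1,_,R)
state=q1 head=1 tape=_[2]211__   (q1,2)→(q1,_,R)
state=q1 head=2 tape=__[2]11__   (q1,2)→(q1,_,R)
state=q1 head=3 tape=___[1]1__   (q1,1)→(q2,2,L)
state=q2 head=2 tape=__[_]21__   (q2,_)→(q1,1,R)
state=q1 head=3 tape=__1[2]1__   (q1,2)→(q1,_,R)
state=q1 head=4 tape=__1_[1]__   (q1,1)→(q2,2,L)
state=q2 head=3 tape=__1[_]2__   (q2,_)→(q1,1,R)
state=q1 head=4 tape=__11[2]__   (q1,2)→(q1,_,R)
state=q1 head=5 tape=__11_[_]_   (q1,_)→(q0,_,R)
state=q0 head=6 tape=__11__[_]   (q0,_)→(q0,2,L)
state=q0 head=5 tape=__11_[_]2   (q0,_)→(q0,2,L)
state=q0 head=4 tape=__11[_]22   (q0,_)→(q0,2,L)
state=q0 head=3 tape=__1[1]222   (q0,1)→(q2,2,R)
state=q2 head=4 tape=__12[2]22
M halts after 15 transitions.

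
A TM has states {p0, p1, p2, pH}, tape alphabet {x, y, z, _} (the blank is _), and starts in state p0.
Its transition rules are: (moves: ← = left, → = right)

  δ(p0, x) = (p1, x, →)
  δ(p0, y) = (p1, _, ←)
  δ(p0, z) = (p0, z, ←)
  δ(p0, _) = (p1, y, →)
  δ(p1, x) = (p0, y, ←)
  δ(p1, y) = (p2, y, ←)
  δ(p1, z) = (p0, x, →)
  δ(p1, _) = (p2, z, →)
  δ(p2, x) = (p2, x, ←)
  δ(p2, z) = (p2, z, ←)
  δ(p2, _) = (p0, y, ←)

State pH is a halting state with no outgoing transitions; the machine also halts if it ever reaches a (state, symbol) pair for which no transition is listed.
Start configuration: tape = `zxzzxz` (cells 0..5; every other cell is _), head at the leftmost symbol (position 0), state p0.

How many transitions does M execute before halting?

state=p0 head=0 tape=_[z]xzzxz___   (p0,z)→(p0,z,←)
state=p0 head=-1 tape=[_]zxzzxz___   (p0,_)→(p1,y,→)
state=p1 head=0 tape=y[z]xzzxz___   (p1,z)→(p0,x,→)
state=p0 head=1 tape=yx[x]zzxz___   (p0,x)→(p1,x,→)
state=p1 head=2 tape=yxx[z]zxz___   (p1,z)→(p0,x,→)
state=p0 head=3 tape=yxxx[z]xz___   (p0,z)→(p0,z,←)
state=p0 head=2 tape=yxx[x]zxz___   (p0,x)→(p1,x,→)
state=p1 head=3 tape=yxxx[z]xz___   (p1,z)→(p0,x,→)
state=p0 head=4 tape=yxxxx[x]z___   (p0,x)→(p1,x,→)
state=p1 head=5 tape=yxxxxx[z]___   (p1,z)→(p0,x,→)
state=p0 head=6 tape=yxxxxxx[_]__   (p0,_)→(p1,y,→)
state=p1 head=7 tape=yxxxxxxy[_]_   (p1,_)→(p2,z,→)
state=p2 head=8 tape=yxxxxxxyz[_]   (p2,_)→(p0,y,←)
state=p0 head=7 tape=yxxxxxxy[z]y   (p0,z)→(p0,z,←)
state=p0 head=6 tape=yxxxxxx[y]zy   (p0,y)→(p1,_,←)
state=p1 head=5 tape=yxxxxx[x]_zy   (p1,x)→(p0,y,←)
state=p0 head=4 tape=yxxxx[x]y_zy   (p0,x)→(p1,x,→)
state=p1 head=5 tape=yxxxxx[y]_zy   (p1,y)→(p2,y,←)
state=p2 head=4 tape=yxxxx[x]y_zy   (p2,x)→(p2,x,←)
state=p2 head=3 tape=yxxx[x]xy_zy   (p2,x)→(p2,x,←)
state=p2 head=2 tape=yxx[x]xxy_zy   (p2,x)→(p2,x,←)
state=p2 head=1 tape=yx[x]xxxy_zy   (p2,x)→(p2,x,←)
state=p2 head=0 tape=y[x]xxxxy_zy   (p2,x)→(p2,x,←)
state=p2 head=-1 tape=[y]xxxxxy_zy
M halts after 23 transitions.

23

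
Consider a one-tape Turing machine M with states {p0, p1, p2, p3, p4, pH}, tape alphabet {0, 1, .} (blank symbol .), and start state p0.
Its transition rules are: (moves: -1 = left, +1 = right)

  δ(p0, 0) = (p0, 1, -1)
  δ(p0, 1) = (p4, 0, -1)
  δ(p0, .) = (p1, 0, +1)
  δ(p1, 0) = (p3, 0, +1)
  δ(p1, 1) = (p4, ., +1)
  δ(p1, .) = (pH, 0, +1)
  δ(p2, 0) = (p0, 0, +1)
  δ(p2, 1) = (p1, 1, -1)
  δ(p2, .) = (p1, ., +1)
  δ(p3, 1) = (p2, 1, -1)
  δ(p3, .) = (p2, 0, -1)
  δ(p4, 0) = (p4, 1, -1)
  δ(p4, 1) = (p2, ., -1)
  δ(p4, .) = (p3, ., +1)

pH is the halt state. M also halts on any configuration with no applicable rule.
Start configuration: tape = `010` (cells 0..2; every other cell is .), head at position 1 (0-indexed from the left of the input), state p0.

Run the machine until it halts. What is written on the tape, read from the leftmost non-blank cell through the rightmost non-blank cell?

p0 | .0[1]0....   read 1 → write 0, move -1, go to p4
p4 | .[0]00....   read 0 → write 1, move -1, go to p4
p4 | [.]100....   read . → write ., move +1, go to p3
p3 | .[1]00....   read 1 → write 1, move -1, go to p2
p2 | [.]100....   read . → write ., move +1, go to p1
p1 | .[1]00....   read 1 → write ., move +1, go to p4
p4 | ..[0]0....   read 0 → write 1, move -1, go to p4
p4 | .[.]10....   read . → write ., move +1, go to p3
p3 | ..[1]0....   read 1 → write 1, move -1, go to p2
p2 | .[.]10....   read . → write ., move +1, go to p1
p1 | ..[1]0....   read 1 → write ., move +1, go to p4
p4 | ...[0]....   read 0 → write 1, move -1, go to p4
p4 | ..[.]1....   read . → write ., move +1, go to p3
p3 | ...[1]....   read 1 → write 1, move -1, go to p2
p2 | ..[.]1....   read . → write ., move +1, go to p1
p1 | ...[1]....   read 1 → write ., move +1, go to p4
p4 | ....[.]...   read . → write ., move +1, go to p3
p3 | .....[.]..   read . → write 0, move -1, go to p2
p2 | ....[.]0..   read . → write ., move +1, go to p1
p1 | .....[0]..   read 0 → write 0, move +1, go to p3
p3 | .....0[.].   read . → write 0, move -1, go to p2
p2 | .....[0]0.   read 0 → write 0, move +1, go to p0
p0 | .....0[0].   read 0 → write 1, move -1, go to p0
p0 | .....[0]1.   read 0 → write 1, move -1, go to p0
p0 | ....[.]11.   read . → write 0, move +1, go to p1
p1 | ....0[1]1.   read 1 → write ., move +1, go to p4
p4 | ....0.[1].   read 1 → write ., move -1, go to p2
p2 | ....0[.]..   read . → write ., move +1, go to p1
p1 | ....0.[.].   read . → write 0, move +1, go to pH
pH | ....0.0[.]
The non-blank tape span at halt is 0.0.

0.0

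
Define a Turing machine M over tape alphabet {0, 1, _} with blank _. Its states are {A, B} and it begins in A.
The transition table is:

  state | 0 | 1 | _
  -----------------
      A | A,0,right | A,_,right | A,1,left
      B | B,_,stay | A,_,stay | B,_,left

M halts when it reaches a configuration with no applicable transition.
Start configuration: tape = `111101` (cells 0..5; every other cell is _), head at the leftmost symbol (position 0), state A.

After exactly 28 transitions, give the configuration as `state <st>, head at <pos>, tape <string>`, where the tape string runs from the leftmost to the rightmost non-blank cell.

state A, head at 8, tape 0____1

state=A head=0 tape=[1]11101____   (A,1)→(A,_,right)
state=A head=1 tape=_[1]1101____   (A,1)→(A,_,right)
state=A head=2 tape=__[1]101____   (A,1)→(A,_,right)
state=A head=3 tape=___[1]01____   (A,1)→(A,_,right)
state=A head=4 tape=____[0]1____   (A,0)→(A,0,right)
state=A head=5 tape=____0[1]____   (A,1)→(A,_,right)
state=A head=6 tape=____0_[_]___   (A,_)→(A,1,left)
state=A head=5 tape=____0[_]1___   (A,_)→(A,1,left)
state=A head=4 tape=____[0]11___   (A,0)→(A,0,right)
state=A head=5 tape=____0[1]1___   (A,1)→(A,_,right)
state=A head=6 tape=____0_[1]___   (A,1)→(A,_,right)
state=A head=7 tape=____0__[_]__   (A,_)→(A,1,left)
state=A head=6 tape=____0_[_]1__   (A,_)→(A,1,left)
state=A head=5 tape=____0[_]11__   (A,_)→(A,1,left)
state=A head=4 tape=____[0]111__   (A,0)→(A,0,right)
state=A head=5 tape=____0[1]11__   (A,1)→(A,_,right)
state=A head=6 tape=____0_[1]1__   (A,1)→(A,_,right)
state=A head=7 tape=____0__[1]__   (A,1)→(A,_,right)
state=A head=8 tape=____0___[_]_   (A,_)→(A,1,left)
state=A head=7 tape=____0__[_]1_   (A,_)→(A,1,left)
state=A head=6 tape=____0_[_]11_   (A,_)→(A,1,left)
state=A head=5 tape=____0[_]111_   (A,_)→(A,1,left)
state=A head=4 tape=____[0]1111_   (A,0)→(A,0,right)
state=A head=5 tape=____0[1]111_   (A,1)→(A,_,right)
state=A head=6 tape=____0_[1]11_   (A,1)→(A,_,right)
state=A head=7 tape=____0__[1]1_   (A,1)→(A,_,right)
state=A head=8 tape=____0___[1]_   (A,1)→(A,_,right)
state=A head=9 tape=____0____[_]   (A,_)→(A,1,left)
state=A head=8 tape=____0___[_]1
After 28 steps: state A, head at 8, tape 0____1.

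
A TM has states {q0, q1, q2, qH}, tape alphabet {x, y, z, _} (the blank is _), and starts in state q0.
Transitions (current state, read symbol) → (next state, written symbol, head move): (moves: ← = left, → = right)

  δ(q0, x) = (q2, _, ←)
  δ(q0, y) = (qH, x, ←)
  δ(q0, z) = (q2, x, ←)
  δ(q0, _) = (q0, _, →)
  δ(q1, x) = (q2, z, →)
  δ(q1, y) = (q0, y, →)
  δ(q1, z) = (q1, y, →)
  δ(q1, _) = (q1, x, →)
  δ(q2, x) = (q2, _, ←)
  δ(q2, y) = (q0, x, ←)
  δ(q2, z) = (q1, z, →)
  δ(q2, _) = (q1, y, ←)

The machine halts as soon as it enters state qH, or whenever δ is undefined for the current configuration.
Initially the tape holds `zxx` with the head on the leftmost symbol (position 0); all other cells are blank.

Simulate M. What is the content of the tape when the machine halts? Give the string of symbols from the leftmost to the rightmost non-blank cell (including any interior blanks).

state=q0 head=0 tape=____[z]xx   (q0,z)→(q2,x,←)
state=q2 head=-1 tape=___[_]xxx   (q2,_)→(q1,y,←)
state=q1 head=-2 tape=__[_]yxxx   (q1,_)→(q1,x,→)
state=q1 head=-1 tape=__x[y]xxx   (q1,y)→(q0,y,→)
state=q0 head=0 tape=__xy[x]xx   (q0,x)→(q2,_,←)
state=q2 head=-1 tape=__x[y]_xx   (q2,y)→(q0,x,←)
state=q0 head=-2 tape=__[x]x_xx   (q0,x)→(q2,_,←)
state=q2 head=-3 tape=_[_]_x_xx   (q2,_)→(q1,y,←)
state=q1 head=-4 tape=[_]y_x_xx   (q1,_)→(q1,x,→)
state=q1 head=-3 tape=x[y]_x_xx   (q1,y)→(q0,y,→)
state=q0 head=-2 tape=xy[_]x_xx   (q0,_)→(q0,_,→)
state=q0 head=-1 tape=xy_[x]_xx   (q0,x)→(q2,_,←)
state=q2 head=-2 tape=xy[_]__xx   (q2,_)→(q1,y,←)
state=q1 head=-3 tape=x[y]y__xx   (q1,y)→(q0,y,→)
state=q0 head=-2 tape=xy[y]__xx   (q0,y)→(qH,x,←)
state=qH head=-3 tape=x[y]x__xx
The non-blank tape span at halt is xyx__xx.

xyx__xx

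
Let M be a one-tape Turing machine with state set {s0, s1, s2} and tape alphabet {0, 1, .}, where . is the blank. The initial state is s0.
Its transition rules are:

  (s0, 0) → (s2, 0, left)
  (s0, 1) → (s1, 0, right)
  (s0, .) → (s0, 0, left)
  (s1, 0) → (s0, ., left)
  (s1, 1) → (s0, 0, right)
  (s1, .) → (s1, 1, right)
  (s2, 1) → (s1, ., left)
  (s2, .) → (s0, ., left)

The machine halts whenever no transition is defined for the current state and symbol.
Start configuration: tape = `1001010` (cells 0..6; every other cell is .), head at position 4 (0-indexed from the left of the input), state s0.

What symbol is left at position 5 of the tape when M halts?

0

state=s0 head=4 tape=.1001[0]10   (s0,0)→(s2,0,left)
state=s2 head=3 tape=.100[1]010   (s2,1)→(s1,.,left)
state=s1 head=2 tape=.10[0].010   (s1,0)→(s0,.,left)
state=s0 head=1 tape=.1[0]..010   (s0,0)→(s2,0,left)
state=s2 head=0 tape=.[1]0..010   (s2,1)→(s1,.,left)
state=s1 head=-1 tape=[.].0..010   (s1,.)→(s1,1,right)
state=s1 head=0 tape=1[.]0..010   (s1,.)→(s1,1,right)
state=s1 head=1 tape=11[0]..010   (s1,0)→(s0,.,left)
state=s0 head=0 tape=1[1]...010   (s0,1)→(s1,0,right)
state=s1 head=1 tape=10[.]..010   (s1,.)→(s1,1,right)
state=s1 head=2 tape=101[.].010   (s1,.)→(s1,1,right)
state=s1 head=3 tape=1011[.]010   (s1,.)→(s1,1,right)
state=s1 head=4 tape=10111[0]10   (s1,0)→(s0,.,left)
state=s0 head=3 tape=1011[1].10   (s0,1)→(s1,0,right)
state=s1 head=4 tape=10110[.]10   (s1,.)→(s1,1,right)
state=s1 head=5 tape=101101[1]0   (s1,1)→(s0,0,right)
state=s0 head=6 tape=1011010[0]   (s0,0)→(s2,0,left)
state=s2 head=5 tape=101101[0]0
Cell 5 holds 0 when M halts.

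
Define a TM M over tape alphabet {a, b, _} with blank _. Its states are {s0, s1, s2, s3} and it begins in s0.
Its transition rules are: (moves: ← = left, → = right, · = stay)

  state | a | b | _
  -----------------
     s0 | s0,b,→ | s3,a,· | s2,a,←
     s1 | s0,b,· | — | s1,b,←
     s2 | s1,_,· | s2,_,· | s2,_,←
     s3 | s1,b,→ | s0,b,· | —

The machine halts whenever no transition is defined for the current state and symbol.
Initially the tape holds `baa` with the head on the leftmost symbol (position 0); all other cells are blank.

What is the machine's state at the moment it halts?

state=s0 head=0 tape=[b]aa_   (s0,b)→(s3,a,·)
state=s3 head=0 tape=[a]aa_   (s3,a)→(s1,b,→)
state=s1 head=1 tape=b[a]a_   (s1,a)→(s0,b,·)
state=s0 head=1 tape=b[b]a_   (s0,b)→(s3,a,·)
state=s3 head=1 tape=b[a]a_   (s3,a)→(s1,b,→)
state=s1 head=2 tape=bb[a]_   (s1,a)→(s0,b,·)
state=s0 head=2 tape=bb[b]_   (s0,b)→(s3,a,·)
state=s3 head=2 tape=bb[a]_   (s3,a)→(s1,b,→)
state=s1 head=3 tape=bbb[_]   (s1,_)→(s1,b,←)
state=s1 head=2 tape=bb[b]b
No transition is defined for (s1, b); M halts in state s1.

s1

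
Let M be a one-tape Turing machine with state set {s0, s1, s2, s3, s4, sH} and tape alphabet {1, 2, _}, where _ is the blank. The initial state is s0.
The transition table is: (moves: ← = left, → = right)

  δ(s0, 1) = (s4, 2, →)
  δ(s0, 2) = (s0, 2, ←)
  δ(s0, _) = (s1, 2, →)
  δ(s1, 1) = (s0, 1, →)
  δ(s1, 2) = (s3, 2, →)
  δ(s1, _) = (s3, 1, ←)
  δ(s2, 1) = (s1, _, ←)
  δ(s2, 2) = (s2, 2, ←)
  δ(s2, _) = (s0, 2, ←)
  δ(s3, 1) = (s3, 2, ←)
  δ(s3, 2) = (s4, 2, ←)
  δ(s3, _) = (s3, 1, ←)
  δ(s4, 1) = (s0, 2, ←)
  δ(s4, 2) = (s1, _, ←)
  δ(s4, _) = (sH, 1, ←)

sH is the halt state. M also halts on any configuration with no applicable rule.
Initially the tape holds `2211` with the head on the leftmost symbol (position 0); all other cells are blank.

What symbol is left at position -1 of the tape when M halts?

s0 | ___[2]211   read 2 → write 2, move ←, go to s0
s0 | __[_]2211   read _ → write 2, move →, go to s1
s1 | __2[2]211   read 2 → write 2, move →, go to s3
s3 | __22[2]11   read 2 → write 2, move ←, go to s4
s4 | __2[2]211   read 2 → write _, move ←, go to s1
s1 | __[2]_211   read 2 → write 2, move →, go to s3
s3 | __2[_]211   read _ → write 1, move ←, go to s3
s3 | __[2]1211   read 2 → write 2, move ←, go to s4
s4 | _[_]21211   read _ → write 1, move ←, go to sH
sH | [_]121211
Cell -1 holds 2 when M halts.

2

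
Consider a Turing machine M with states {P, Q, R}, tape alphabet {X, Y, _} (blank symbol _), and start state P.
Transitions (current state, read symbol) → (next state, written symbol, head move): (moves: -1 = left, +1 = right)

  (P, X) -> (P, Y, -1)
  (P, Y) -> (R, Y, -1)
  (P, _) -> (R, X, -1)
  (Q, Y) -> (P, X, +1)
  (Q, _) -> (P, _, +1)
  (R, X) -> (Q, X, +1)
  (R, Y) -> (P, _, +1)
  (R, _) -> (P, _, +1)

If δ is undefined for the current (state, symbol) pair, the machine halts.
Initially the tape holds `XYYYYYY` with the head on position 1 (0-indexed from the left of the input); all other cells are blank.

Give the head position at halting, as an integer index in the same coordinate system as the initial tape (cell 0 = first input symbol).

P | X[Y]YYYYY_   read Y → write Y, move -1, go to R
R | [X]YYYYYY_   read X → write X, move +1, go to Q
Q | X[Y]YYYYY_   read Y → write X, move +1, go to P
P | XX[Y]YYYY_   read Y → write Y, move -1, go to R
R | X[X]YYYYY_   read X → write X, move +1, go to Q
Q | XX[Y]YYYY_   read Y → write X, move +1, go to P
P | XXX[Y]YYY_   read Y → write Y, move -1, go to R
R | XX[X]YYYY_   read X → write X, move +1, go to Q
Q | XXX[Y]YYY_   read Y → write X, move +1, go to P
P | XXXX[Y]YY_   read Y → write Y, move -1, go to R
R | XXX[X]YYY_   read X → write X, move +1, go to Q
Q | XXXX[Y]YY_   read Y → write X, move +1, go to P
P | XXXXX[Y]Y_   read Y → write Y, move -1, go to R
R | XXXX[X]YY_   read X → write X, move +1, go to Q
Q | XXXXX[Y]Y_   read Y → write X, move +1, go to P
P | XXXXXX[Y]_   read Y → write Y, move -1, go to R
R | XXXXX[X]Y_   read X → write X, move +1, go to Q
Q | XXXXXX[Y]_   read Y → write X, move +1, go to P
P | XXXXXXX[_]   read _ → write X, move -1, go to R
R | XXXXXX[X]X   read X → write X, move +1, go to Q
Q | XXXXXXX[X]
At halt the head is at cell 7.

7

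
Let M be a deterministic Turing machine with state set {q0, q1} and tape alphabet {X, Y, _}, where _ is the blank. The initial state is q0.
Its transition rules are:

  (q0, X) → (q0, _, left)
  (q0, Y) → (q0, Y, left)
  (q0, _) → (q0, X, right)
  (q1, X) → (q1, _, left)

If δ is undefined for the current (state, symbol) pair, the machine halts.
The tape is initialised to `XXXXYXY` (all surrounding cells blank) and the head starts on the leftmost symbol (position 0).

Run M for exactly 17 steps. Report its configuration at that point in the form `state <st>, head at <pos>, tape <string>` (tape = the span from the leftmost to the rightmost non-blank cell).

state q0, head at -1, tape XX____XYXY

state=q0 head=0 tape=___[X]XXXYXY   (q0,X)→(q0,_,left)
state=q0 head=-1 tape=__[_]_XXXYXY   (q0,_)→(q0,X,right)
state=q0 head=0 tape=__X[_]XXXYXY   (q0,_)→(q0,X,right)
state=q0 head=1 tape=__XX[X]XXYXY   (q0,X)→(q0,_,left)
state=q0 head=0 tape=__X[X]_XXYXY   (q0,X)→(q0,_,left)
state=q0 head=-1 tape=__[X]__XXYXY   (q0,X)→(q0,_,left)
state=q0 head=-2 tape=_[_]___XXYXY   (q0,_)→(q0,X,right)
state=q0 head=-1 tape=_X[_]__XXYXY   (q0,_)→(q0,X,right)
state=q0 head=0 tape=_XX[_]_XXYXY   (q0,_)→(q0,X,right)
state=q0 head=1 tape=_XXX[_]XXYXY   (q0,_)→(q0,X,right)
state=q0 head=2 tape=_XXXX[X]XYXY   (q0,X)→(q0,_,left)
state=q0 head=1 tape=_XXX[X]_XYXY   (q0,X)→(q0,_,left)
state=q0 head=0 tape=_XX[X]__XYXY   (q0,X)→(q0,_,left)
state=q0 head=-1 tape=_X[X]___XYXY   (q0,X)→(q0,_,left)
state=q0 head=-2 tape=_[X]____XYXY   (q0,X)→(q0,_,left)
state=q0 head=-3 tape=[_]_____XYXY   (q0,_)→(q0,X,right)
state=q0 head=-2 tape=X[_]____XYXY   (q0,_)→(q0,X,right)
state=q0 head=-1 tape=XX[_]___XYXY
After 17 steps: state q0, head at -1, tape XX____XYXY.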